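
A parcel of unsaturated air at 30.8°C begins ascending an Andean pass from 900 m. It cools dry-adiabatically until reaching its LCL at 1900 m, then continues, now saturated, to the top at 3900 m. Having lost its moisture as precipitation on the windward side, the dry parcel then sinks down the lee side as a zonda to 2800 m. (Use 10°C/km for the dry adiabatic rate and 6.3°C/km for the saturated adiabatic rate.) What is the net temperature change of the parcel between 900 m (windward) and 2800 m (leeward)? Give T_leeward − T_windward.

From 900 m to 1900 m (dry): cools by 10 × 1 = 10°C, giving 20.8°C.
From 1900 m to 3900 m (saturated): cools by 6.3 × 2 = 12.6°C, giving 8.2°C.
From 3900 m to 2800 m (dry descent): warms by 10 × 1.1 = 11°C, giving 19.2°C.
Net change vs windward start: 19.2 − 30.8 = -11.6°C

-11.6°C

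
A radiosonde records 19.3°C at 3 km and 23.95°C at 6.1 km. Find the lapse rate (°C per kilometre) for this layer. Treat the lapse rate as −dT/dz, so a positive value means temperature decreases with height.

Γ = −ΔT/Δz = (19.3 − 23.95) / (6100 − 3000) m
  = -4.65°C / 3.1 km = -1.5°C/km

-1.5°C/km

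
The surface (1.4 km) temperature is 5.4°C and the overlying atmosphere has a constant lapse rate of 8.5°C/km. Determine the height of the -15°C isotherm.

Height above start = (5.4 − (-15)) / 8.5 = 2.4 km
Altitude = 1400 m + 2400 m = 3800 m

3.8 km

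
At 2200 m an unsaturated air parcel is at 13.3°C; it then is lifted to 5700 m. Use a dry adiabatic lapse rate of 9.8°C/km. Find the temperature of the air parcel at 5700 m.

-21°C

2200 → 5700 m (dry adiabatic, 9.8°C/km): ΔT = -9.8 × 3.5 = -34.3°C → T = -21°C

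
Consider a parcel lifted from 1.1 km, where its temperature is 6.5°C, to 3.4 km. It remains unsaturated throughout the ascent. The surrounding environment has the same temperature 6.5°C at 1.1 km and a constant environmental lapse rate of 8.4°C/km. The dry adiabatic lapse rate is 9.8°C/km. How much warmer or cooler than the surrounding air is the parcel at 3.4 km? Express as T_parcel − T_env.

-3.22°C (parcel cooler than environment)

Parcel:
  From 1100 m to 3400 m (dry): cools by 9.8 × 2.3 = 22.54°C, giving -16.04°C.
Environment:
  From 1100 m to 3400 m (environment): cools by 8.4 × 2.3 = 19.32°C, giving -12.82°C.
T_parcel − T_env = -16.04 − (-12.82) = -3.22°C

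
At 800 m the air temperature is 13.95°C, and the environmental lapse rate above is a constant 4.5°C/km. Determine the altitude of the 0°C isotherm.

3900 m

Height above start = (13.95 − 0) / 4.5 = 3.1 km
Altitude = 800 m + 3100 m = 3900 m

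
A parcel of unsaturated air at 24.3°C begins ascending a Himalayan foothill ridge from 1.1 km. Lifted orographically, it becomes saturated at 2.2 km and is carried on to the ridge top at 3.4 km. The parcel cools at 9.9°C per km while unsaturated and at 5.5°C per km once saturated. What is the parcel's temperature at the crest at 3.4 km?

6.81°C

1100–2200 m, dry: Δz = 1.1 km ⇒ ΔT = -10.89°C; T = 13.41°C
2200–3400 m, saturated: Δz = 1.2 km ⇒ ΔT = -6.6°C; T = 6.81°C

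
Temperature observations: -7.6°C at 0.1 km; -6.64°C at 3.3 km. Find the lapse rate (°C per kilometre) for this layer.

Γ = −ΔT/Δz = (-7.6 − (-6.64)) / (3300 − 100) m
  = -0.96°C / 3.2 km = -0.3°C/km

-0.3°C/km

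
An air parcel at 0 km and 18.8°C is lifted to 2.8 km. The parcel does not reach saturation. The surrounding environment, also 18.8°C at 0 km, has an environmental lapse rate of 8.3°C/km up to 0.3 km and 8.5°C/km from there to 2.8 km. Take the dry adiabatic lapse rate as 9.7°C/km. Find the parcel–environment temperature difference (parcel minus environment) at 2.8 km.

-3.42°C (parcel cooler than environment)

Parcel:
  Dry to 2800 m: -9.7 × 2.8 km = -27.16°C, so T = -8.36°C.
Environment:
  Environment, lower layer to 300 m: -8.3 × 0.3 km = -2.49°C, so T = 16.31°C.
  Environment, upper layer to 2800 m: -8.5 × 2.5 km = -21.25°C, so T = -4.94°C.
T_parcel − T_env = -8.36 − (-4.94) = -3.42°C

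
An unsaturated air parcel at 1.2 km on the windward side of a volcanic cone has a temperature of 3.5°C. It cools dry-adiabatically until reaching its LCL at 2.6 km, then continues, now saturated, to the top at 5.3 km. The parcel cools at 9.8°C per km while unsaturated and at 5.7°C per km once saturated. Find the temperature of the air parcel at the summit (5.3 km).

1200–2600 m, dry: Δz = 1.4 km ⇒ ΔT = -13.72°C; T = -10.22°C
2600–5300 m, saturated: Δz = 2.7 km ⇒ ΔT = -15.39°C; T = -25.61°C

-25.61°C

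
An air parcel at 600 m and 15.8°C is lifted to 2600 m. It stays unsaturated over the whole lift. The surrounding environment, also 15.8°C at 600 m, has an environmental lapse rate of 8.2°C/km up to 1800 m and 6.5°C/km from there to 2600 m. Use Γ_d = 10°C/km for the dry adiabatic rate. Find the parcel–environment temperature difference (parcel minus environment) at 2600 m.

Parcel:
  600–2600 m, dry: Δz = 2 km ⇒ ΔT = -20°C; T = -4.2°C
Environment:
  600–1800 m, environment, lower layer: Δz = 1.2 km ⇒ ΔT = -9.84°C; T = 5.96°C
  1800–2600 m, environment, upper layer: Δz = 0.8 km ⇒ ΔT = -5.2°C; T = 0.76°C
T_parcel − T_env = -4.2 − 0.76 = -4.96°C

-4.96°C (parcel cooler than environment)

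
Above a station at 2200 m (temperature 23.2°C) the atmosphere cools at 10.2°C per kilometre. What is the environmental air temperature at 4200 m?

From 2200 m to 4200 m (environmental): cools by 10.2 × 2 = 20.4°C, giving 2.8°C.

2.8°C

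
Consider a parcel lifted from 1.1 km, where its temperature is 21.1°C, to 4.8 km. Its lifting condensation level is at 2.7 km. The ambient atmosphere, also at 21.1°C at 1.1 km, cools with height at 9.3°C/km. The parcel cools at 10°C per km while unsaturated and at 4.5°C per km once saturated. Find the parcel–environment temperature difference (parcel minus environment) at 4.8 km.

+8.96°C (parcel warmer than environment)

Parcel:
  From 1100 m to 2700 m (dry): cools by 10 × 1.6 = 16°C, giving 5.1°C.
  From 2700 m to 4800 m (saturated): cools by 4.5 × 2.1 = 9.45°C, giving -4.35°C.
Environment:
  From 1100 m to 4800 m (environment): cools by 9.3 × 3.7 = 34.41°C, giving -13.31°C.
T_parcel − T_env = -4.35 − (-13.31) = +8.96°C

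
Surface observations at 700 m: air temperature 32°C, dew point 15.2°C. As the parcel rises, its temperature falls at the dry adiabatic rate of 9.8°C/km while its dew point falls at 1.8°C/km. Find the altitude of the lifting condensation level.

2800 m

T and T_d converge at 9.8 − 1.8 = 8°C per km
Height above start = (32 − 15.2) / 8 = 2.1 km
LCL altitude = 700 m + 2100 m = 2800 m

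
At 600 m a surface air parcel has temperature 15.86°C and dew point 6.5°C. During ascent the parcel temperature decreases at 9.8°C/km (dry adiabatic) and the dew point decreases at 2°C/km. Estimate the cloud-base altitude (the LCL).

T and T_d converge at 9.8 − 2 = 7.8°C per km
Height above start = (15.86 − 6.5) / 7.8 = 1.2 km
LCL altitude = 600 m + 1200 m = 1800 m

1800 m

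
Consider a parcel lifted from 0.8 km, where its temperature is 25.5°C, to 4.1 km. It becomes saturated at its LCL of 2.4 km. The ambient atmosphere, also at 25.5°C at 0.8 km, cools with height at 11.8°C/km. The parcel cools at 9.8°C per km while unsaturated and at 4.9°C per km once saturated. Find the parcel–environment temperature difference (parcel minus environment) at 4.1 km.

Parcel:
  From 800 m to 2400 m (dry): cools by 9.8 × 1.6 = 15.68°C, giving 9.82°C.
  From 2400 m to 4100 m (saturated): cools by 4.9 × 1.7 = 8.33°C, giving 1.49°C.
Environment:
  From 800 m to 4100 m (environment): cools by 11.8 × 3.3 = 38.94°C, giving -13.44°C.
T_parcel − T_env = 1.49 − (-13.44) = +14.93°C

+14.93°C (parcel warmer than environment)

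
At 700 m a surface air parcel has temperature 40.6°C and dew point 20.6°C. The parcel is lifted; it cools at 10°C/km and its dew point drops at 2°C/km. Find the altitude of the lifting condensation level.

3200 m

T and T_d converge at 10 − 2 = 8°C per km
Height above start = (40.6 − 20.6) / 8 = 2.5 km
LCL altitude = 700 m + 2500 m = 3200 m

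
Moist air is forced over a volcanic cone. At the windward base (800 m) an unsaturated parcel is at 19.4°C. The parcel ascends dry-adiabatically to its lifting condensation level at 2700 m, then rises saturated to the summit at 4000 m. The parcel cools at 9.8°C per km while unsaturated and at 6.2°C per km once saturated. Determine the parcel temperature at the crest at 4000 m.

-7.28°C

From 800 m to 2700 m (dry): cools by 9.8 × 1.9 = 18.62°C, giving 0.78°C.
From 2700 m to 4000 m (saturated): cools by 6.2 × 1.3 = 8.06°C, giving -7.28°C.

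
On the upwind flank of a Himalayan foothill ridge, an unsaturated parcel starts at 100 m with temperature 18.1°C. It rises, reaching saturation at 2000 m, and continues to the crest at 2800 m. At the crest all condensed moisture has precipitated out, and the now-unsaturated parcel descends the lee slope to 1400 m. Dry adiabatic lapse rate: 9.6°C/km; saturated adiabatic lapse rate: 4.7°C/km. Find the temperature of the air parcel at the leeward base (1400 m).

9.54°C

100–2000 m, dry: Δz = 1.9 km ⇒ ΔT = -18.24°C; T = -0.14°C
2000–2800 m, saturated: Δz = 0.8 km ⇒ ΔT = -3.76°C; T = -3.9°C
2800–1400 m, dry descent: Δz = 1.4 km ⇒ ΔT = +13.44°C; T = 9.54°C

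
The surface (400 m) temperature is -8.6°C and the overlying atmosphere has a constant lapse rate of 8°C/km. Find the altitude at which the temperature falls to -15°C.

Height above start = (-8.6 − (-15)) / 8 = 0.8 km
Altitude = 400 m + 800 m = 1200 m

1200 m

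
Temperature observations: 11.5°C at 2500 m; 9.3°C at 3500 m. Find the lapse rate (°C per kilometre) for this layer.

2.2°C/km

Γ = −ΔT/Δz = (11.5 − 9.3) / (3500 − 2500) m
  = 2.2°C / 1 km = 2.2°C/km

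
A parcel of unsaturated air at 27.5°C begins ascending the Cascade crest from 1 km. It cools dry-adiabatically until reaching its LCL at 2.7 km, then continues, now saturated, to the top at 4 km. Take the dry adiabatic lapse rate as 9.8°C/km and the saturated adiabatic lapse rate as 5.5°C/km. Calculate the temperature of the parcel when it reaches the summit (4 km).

3.69°C

1000–2700 m, dry: Δz = 1.7 km ⇒ ΔT = -16.66°C; T = 10.84°C
2700–4000 m, saturated: Δz = 1.3 km ⇒ ΔT = -7.15°C; T = 3.69°C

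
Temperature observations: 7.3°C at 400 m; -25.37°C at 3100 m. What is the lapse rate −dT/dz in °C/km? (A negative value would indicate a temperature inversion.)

12.1°C/km

Γ = −ΔT/Δz = (7.3 − (-25.37)) / (3100 − 400) m
  = 32.67°C / 2.7 km = 12.1°C/km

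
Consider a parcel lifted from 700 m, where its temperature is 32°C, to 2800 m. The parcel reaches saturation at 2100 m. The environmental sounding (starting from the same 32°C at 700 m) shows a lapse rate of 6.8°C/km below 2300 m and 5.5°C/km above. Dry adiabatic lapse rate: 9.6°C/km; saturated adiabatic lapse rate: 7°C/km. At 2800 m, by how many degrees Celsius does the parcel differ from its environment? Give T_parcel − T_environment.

-4.71°C (parcel cooler than environment)

Parcel:
  700 → 2100 m (dry, 9.6°C/km): ΔT = -9.6 × 1.4 = -13.44°C → T = 18.56°C
  2100 → 2800 m (saturated, 7°C/km): ΔT = -7 × 0.7 = -4.9°C → T = 13.66°C
Environment:
  700 → 2300 m (environment, lower layer, 6.8°C/km): ΔT = -6.8 × 1.6 = -10.88°C → T = 21.12°C
  2300 → 2800 m (environment, upper layer, 5.5°C/km): ΔT = -5.5 × 0.5 = -2.75°C → T = 18.37°C
T_parcel − T_env = 13.66 − 18.37 = -4.71°C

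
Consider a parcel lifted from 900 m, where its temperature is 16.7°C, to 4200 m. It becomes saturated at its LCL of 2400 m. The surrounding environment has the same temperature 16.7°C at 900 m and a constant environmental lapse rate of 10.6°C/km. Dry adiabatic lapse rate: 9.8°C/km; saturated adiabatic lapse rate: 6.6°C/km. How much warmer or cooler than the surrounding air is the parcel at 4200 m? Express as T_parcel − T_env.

Parcel:
  900 → 2400 m (dry, 9.8°C/km): ΔT = -9.8 × 1.5 = -14.7°C → T = 2°C
  2400 → 4200 m (saturated, 6.6°C/km): ΔT = -6.6 × 1.8 = -11.88°C → T = -9.88°C
Environment:
  900 → 4200 m (environment, 10.6°C/km): ΔT = -10.6 × 3.3 = -34.98°C → T = -18.28°C
T_parcel − T_env = -9.88 − (-18.28) = +8.4°C

+8.4°C (parcel warmer than environment)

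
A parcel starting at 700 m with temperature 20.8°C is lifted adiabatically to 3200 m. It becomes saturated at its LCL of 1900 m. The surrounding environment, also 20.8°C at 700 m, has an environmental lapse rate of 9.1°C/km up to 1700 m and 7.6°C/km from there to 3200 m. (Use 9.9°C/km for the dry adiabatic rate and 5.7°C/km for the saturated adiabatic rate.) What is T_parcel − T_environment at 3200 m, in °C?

Parcel:
  Dry to 1900 m: -9.9 × 1.2 km = -11.88°C, so T = 8.92°C.
  Saturated to 3200 m: -5.7 × 1.3 km = -7.41°C, so T = 1.51°C.
Environment:
  Environment, lower layer to 1700 m: -9.1 × 1 km = -9.1°C, so T = 11.7°C.
  Environment, upper layer to 3200 m: -7.6 × 1.5 km = -11.4°C, so T = 0.3°C.
T_parcel − T_env = 1.51 − 0.3 = +1.21°C

+1.21°C (parcel warmer than environment)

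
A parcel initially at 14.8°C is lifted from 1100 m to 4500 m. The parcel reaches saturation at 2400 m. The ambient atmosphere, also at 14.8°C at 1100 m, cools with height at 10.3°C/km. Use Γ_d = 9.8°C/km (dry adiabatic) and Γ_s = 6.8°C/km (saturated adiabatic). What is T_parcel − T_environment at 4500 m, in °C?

Parcel:
  Dry to 2400 m: -9.8 × 1.3 km = -12.74°C, so T = 2.06°C.
  Saturated to 4500 m: -6.8 × 2.1 km = -14.28°C, so T = -12.22°C.
Environment:
  Environment to 4500 m: -10.3 × 3.4 km = -35.02°C, so T = -20.22°C.
T_parcel − T_env = -12.22 − (-20.22) = +8°C

+8°C (parcel warmer than environment)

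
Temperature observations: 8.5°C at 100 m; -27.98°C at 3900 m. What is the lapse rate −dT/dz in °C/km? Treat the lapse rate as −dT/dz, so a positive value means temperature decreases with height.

9.6°C/km

Γ = −ΔT/Δz = (8.5 − (-27.98)) / (3900 − 100) m
  = 36.48°C / 3.8 km = 9.6°C/km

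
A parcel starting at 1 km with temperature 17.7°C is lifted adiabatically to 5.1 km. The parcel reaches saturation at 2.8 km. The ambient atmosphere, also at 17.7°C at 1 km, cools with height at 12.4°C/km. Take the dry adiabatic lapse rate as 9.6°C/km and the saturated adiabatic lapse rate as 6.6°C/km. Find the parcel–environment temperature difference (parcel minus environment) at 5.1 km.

Parcel:
  1000–2800 m, dry: Δz = 1.8 km ⇒ ΔT = -17.28°C; T = 0.42°C
  2800–5100 m, saturated: Δz = 2.3 km ⇒ ΔT = -15.18°C; T = -14.76°C
Environment:
  1000–5100 m, environment: Δz = 4.1 km ⇒ ΔT = -50.84°C; T = -33.14°C
T_parcel − T_env = -14.76 − (-33.14) = +18.38°C

+18.38°C (parcel warmer than environment)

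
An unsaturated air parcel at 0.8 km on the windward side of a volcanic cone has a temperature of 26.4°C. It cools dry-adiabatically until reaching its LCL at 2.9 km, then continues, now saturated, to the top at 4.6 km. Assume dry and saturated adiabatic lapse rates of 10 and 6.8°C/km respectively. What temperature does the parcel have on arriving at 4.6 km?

-6.16°C

From 800 m to 2900 m (dry): cools by 10 × 2.1 = 21°C, giving 5.4°C.
From 2900 m to 4600 m (saturated): cools by 6.8 × 1.7 = 11.56°C, giving -6.16°C.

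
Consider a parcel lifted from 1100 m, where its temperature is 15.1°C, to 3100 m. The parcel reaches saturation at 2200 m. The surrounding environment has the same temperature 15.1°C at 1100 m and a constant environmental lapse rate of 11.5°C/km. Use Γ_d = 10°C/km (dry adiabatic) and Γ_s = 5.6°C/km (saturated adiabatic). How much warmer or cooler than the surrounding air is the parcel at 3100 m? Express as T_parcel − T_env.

Parcel:
  From 1100 m to 2200 m (dry): cools by 10 × 1.1 = 11°C, giving 4.1°C.
  From 2200 m to 3100 m (saturated): cools by 5.6 × 0.9 = 5.04°C, giving -0.94°C.
Environment:
  From 1100 m to 3100 m (environment): cools by 11.5 × 2 = 23°C, giving -7.9°C.
T_parcel − T_env = -0.94 − (-7.9) = +6.96°C

+6.96°C (parcel warmer than environment)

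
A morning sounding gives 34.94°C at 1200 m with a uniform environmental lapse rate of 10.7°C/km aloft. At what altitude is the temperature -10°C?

Height above start = (34.94 − (-10)) / 10.7 = 4.2 km
Altitude = 1200 m + 4200 m = 5400 m

5400 m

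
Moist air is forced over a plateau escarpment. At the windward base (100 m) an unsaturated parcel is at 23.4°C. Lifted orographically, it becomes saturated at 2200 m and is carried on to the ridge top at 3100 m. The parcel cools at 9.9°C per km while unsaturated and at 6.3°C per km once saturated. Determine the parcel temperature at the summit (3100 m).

-3.06°C

Dry to 2200 m: -9.9 × 2.1 km = -20.79°C, so T = 2.61°C.
Saturated to 3100 m: -6.3 × 0.9 km = -5.67°C, so T = -3.06°C.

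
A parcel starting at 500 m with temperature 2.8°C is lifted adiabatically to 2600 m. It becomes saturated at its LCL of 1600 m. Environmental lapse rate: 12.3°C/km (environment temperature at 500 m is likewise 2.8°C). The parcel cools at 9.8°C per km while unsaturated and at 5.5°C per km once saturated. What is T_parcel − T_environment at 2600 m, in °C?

Parcel:
  500–1600 m, dry: Δz = 1.1 km ⇒ ΔT = -10.78°C; T = -7.98°C
  1600–2600 m, saturated: Δz = 1 km ⇒ ΔT = -5.5°C; T = -13.48°C
Environment:
  500–2600 m, environment: Δz = 2.1 km ⇒ ΔT = -25.83°C; T = -23.03°C
T_parcel − T_env = -13.48 − (-23.03) = +9.55°C

+9.55°C (parcel warmer than environment)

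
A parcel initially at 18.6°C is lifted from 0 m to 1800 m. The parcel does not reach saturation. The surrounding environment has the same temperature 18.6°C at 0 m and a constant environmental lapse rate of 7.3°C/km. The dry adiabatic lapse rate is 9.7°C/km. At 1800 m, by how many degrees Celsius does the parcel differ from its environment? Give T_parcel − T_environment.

Parcel:
  0–1800 m, dry: Δz = 1.8 km ⇒ ΔT = -17.46°C; T = 1.14°C
Environment:
  0–1800 m, environment: Δz = 1.8 km ⇒ ΔT = -13.14°C; T = 5.46°C
T_parcel − T_env = 1.14 − 5.46 = -4.32°C

-4.32°C (parcel cooler than environment)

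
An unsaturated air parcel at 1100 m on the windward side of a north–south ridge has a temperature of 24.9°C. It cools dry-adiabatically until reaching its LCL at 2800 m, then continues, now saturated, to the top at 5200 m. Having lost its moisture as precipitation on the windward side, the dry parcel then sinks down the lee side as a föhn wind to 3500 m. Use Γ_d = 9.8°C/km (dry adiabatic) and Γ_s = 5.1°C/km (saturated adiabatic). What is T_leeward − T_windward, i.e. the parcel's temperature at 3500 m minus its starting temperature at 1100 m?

-12.24°C

Dry to 2800 m: -9.8 × 1.7 km = -16.66°C, so T = 8.24°C.
Saturated to 5200 m: -5.1 × 2.4 km = -12.24°C, so T = -4°C.
Dry descent to 3500 m: +9.8 × 1.7 km = +16.66°C, so T = 12.66°C.
Net change vs windward start: 12.66 − 24.9 = -12.24°C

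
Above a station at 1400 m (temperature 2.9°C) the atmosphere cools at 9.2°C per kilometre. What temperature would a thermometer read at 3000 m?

-11.82°C

1400–3000 m, environmental: Δz = 1.6 km ⇒ ΔT = -14.72°C; T = -11.82°C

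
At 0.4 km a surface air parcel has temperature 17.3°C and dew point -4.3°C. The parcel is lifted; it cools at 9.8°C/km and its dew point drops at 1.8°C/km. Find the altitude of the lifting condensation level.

3.1 km

T and T_d converge at 9.8 − 1.8 = 8°C per km
Height above start = (17.3 − (-4.3)) / 8 = 2.7 km
LCL altitude = 400 m + 2700 m = 3100 m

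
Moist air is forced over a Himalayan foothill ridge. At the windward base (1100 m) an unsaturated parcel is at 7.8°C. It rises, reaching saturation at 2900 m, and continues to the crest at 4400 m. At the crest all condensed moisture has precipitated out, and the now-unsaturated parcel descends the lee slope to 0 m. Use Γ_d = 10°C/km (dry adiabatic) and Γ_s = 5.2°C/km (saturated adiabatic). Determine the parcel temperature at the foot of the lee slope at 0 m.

26°C

From 1100 m to 2900 m (dry): cools by 10 × 1.8 = 18°C, giving -10.2°C.
From 2900 m to 4400 m (saturated): cools by 5.2 × 1.5 = 7.8°C, giving -18°C.
From 4400 m to 0 m (dry descent): warms by 10 × 4.4 = 44°C, giving 26°C.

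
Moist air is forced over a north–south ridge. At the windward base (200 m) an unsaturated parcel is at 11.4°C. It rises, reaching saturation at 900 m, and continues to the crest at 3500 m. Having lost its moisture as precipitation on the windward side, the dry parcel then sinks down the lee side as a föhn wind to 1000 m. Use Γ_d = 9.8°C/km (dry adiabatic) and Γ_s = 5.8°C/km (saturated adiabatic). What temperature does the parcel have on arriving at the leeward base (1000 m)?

From 200 m to 900 m (dry): cools by 9.8 × 0.7 = 6.86°C, giving 4.54°C.
From 900 m to 3500 m (saturated): cools by 5.8 × 2.6 = 15.08°C, giving -10.54°C.
From 3500 m to 1000 m (dry descent): warms by 9.8 × 2.5 = 24.5°C, giving 13.96°C.

13.96°C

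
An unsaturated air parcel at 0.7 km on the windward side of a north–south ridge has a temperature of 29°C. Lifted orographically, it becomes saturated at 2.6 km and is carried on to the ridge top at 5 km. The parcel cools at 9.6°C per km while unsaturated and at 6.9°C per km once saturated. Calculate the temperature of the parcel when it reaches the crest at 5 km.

Dry to 2600 m: -9.6 × 1.9 km = -18.24°C, so T = 10.76°C.
Saturated to 5000 m: -6.9 × 2.4 km = -16.56°C, so T = -5.8°C.

-5.8°C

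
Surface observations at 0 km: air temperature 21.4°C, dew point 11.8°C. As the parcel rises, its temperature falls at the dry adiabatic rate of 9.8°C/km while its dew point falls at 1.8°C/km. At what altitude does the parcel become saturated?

T and T_d converge at 9.8 − 1.8 = 8°C per km
Height above start = (21.4 − 11.8) / 8 = 1.2 km
LCL altitude = 0 m + 1200 m = 1200 m

1.2 km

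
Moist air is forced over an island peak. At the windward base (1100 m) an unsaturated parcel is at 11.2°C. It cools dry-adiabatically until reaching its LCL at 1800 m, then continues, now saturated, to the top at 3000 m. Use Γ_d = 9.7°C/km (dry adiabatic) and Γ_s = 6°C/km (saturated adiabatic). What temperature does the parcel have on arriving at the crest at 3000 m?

-2.79°C

Dry to 1800 m: -9.7 × 0.7 km = -6.79°C, so T = 4.41°C.
Saturated to 3000 m: -6 × 1.2 km = -7.2°C, so T = -2.79°C.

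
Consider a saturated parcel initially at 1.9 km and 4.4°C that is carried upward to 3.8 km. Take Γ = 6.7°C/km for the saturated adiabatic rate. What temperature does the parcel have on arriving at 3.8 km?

1900 → 3800 m (saturated adiabatic, 6.7°C/km): ΔT = -6.7 × 1.9 = -12.73°C → T = -8.33°C

-8.33°C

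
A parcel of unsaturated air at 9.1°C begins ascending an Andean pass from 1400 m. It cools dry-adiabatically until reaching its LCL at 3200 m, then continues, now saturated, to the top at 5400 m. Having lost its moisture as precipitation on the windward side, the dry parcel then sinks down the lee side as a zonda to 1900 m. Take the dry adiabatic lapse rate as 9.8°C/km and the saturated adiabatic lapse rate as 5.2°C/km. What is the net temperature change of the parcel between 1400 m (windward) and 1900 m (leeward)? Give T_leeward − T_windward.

Dry to 3200 m: -9.8 × 1.8 km = -17.64°C, so T = -8.54°C.
Saturated to 5400 m: -5.2 × 2.2 km = -11.44°C, so T = -19.98°C.
Dry descent to 1900 m: +9.8 × 3.5 km = +34.3°C, so T = 14.32°C.
Net change vs windward start: 14.32 − 9.1 = +5.22°C

+5.22°C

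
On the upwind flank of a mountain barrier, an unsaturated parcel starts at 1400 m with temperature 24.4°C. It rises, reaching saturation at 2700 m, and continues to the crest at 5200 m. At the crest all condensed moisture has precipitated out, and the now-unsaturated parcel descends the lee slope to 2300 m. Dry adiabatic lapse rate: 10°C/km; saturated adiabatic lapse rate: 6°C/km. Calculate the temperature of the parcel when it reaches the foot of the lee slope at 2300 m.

25.4°C

Dry to 2700 m: -10 × 1.3 km = -13°C, so T = 11.4°C.
Saturated to 5200 m: -6 × 2.5 km = -15°C, so T = -3.6°C.
Dry descent to 2300 m: +10 × 2.9 km = +29°C, so T = 25.4°C.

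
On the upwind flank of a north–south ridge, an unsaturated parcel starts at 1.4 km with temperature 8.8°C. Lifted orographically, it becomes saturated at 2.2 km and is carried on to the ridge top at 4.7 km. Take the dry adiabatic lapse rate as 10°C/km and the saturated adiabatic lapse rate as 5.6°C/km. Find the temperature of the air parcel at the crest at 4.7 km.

-13.2°C

Dry to 2200 m: -10 × 0.8 km = -8°C, so T = 0.8°C.
Saturated to 4700 m: -5.6 × 2.5 km = -14°C, so T = -13.2°C.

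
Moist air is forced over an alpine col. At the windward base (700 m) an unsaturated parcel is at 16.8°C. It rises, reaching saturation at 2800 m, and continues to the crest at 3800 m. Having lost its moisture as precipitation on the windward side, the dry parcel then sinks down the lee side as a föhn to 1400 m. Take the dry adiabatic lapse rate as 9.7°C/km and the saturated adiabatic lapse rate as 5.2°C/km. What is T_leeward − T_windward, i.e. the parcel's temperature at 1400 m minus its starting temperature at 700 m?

-2.29°C

700 → 2800 m (dry, 9.7°C/km): ΔT = -9.7 × 2.1 = -20.37°C → T = -3.57°C
2800 → 3800 m (saturated, 5.2°C/km): ΔT = -5.2 × 1 = -5.2°C → T = -8.77°C
3800 → 1400 m (dry descent, 9.7°C/km): ΔT = +9.7 × 2.4 = +23.28°C → T = 14.51°C
Net change vs windward start: 14.51 − 16.8 = -2.29°C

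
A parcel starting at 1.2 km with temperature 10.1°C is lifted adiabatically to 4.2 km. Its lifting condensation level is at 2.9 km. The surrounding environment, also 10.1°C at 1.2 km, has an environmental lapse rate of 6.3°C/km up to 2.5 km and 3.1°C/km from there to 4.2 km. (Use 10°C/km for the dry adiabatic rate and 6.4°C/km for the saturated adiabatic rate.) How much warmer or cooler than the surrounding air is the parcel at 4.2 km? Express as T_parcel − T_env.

Parcel:
  1200–2900 m, dry: Δz = 1.7 km ⇒ ΔT = -17°C; T = -6.9°C
  2900–4200 m, saturated: Δz = 1.3 km ⇒ ΔT = -8.32°C; T = -15.22°C
Environment:
  1200–2500 m, environment, lower layer: Δz = 1.3 km ⇒ ΔT = -8.19°C; T = 1.91°C
  2500–4200 m, environment, upper layer: Δz = 1.7 km ⇒ ΔT = -5.27°C; T = -3.36°C
T_parcel − T_env = -15.22 − (-3.36) = -11.86°C

-11.86°C (parcel cooler than environment)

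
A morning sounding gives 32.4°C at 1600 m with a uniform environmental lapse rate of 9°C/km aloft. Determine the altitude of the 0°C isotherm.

5200 m

Height above start = (32.4 − 0) / 9 = 3.6 km
Altitude = 1600 m + 3600 m = 5200 m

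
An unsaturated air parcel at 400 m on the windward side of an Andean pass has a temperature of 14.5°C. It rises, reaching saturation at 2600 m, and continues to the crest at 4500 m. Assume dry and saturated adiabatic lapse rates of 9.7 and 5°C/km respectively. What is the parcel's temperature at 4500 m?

-16.34°C

From 400 m to 2600 m (dry): cools by 9.7 × 2.2 = 21.34°C, giving -6.84°C.
From 2600 m to 4500 m (saturated): cools by 5 × 1.9 = 9.5°C, giving -16.34°C.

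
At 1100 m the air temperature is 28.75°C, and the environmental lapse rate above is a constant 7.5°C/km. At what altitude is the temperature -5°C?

Height above start = (28.75 − (-5)) / 7.5 = 4.5 km
Altitude = 1100 m + 4500 m = 5600 m

5600 m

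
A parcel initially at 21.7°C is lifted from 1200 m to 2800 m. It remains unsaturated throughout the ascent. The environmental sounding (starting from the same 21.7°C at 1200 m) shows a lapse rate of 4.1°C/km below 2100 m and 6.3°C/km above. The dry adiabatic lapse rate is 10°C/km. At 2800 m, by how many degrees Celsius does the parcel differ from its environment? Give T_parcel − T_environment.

Parcel:
  Dry to 2800 m: -10 × 1.6 km = -16°C, so T = 5.7°C.
Environment:
  Environment, lower layer to 2100 m: -4.1 × 0.9 km = -3.69°C, so T = 18.01°C.
  Environment, upper layer to 2800 m: -6.3 × 0.7 km = -4.41°C, so T = 13.6°C.
T_parcel − T_env = 5.7 − 13.6 = -7.9°C

-7.9°C (parcel cooler than environment)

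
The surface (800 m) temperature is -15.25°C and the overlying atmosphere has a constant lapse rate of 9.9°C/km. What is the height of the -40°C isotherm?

Height above start = (-15.25 − (-40)) / 9.9 = 2.5 km
Altitude = 800 m + 2500 m = 3300 m

3300 m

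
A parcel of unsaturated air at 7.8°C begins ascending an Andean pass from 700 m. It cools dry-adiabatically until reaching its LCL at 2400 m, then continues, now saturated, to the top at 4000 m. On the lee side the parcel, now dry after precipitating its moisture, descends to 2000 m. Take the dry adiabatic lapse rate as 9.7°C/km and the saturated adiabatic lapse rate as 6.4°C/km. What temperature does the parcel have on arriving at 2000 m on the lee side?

0.47°C

700–2400 m, dry: Δz = 1.7 km ⇒ ΔT = -16.49°C; T = -8.69°C
2400–4000 m, saturated: Δz = 1.6 km ⇒ ΔT = -10.24°C; T = -18.93°C
4000–2000 m, dry descent: Δz = 2 km ⇒ ΔT = +19.4°C; T = 0.47°C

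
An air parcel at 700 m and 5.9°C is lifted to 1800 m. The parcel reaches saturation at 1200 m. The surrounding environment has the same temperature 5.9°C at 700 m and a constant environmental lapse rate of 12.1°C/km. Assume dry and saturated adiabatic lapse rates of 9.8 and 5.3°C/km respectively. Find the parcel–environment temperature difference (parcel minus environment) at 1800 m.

Parcel:
  700–1200 m, dry: Δz = 0.5 km ⇒ ΔT = -4.9°C; T = 1°C
  1200–1800 m, saturated: Δz = 0.6 km ⇒ ΔT = -3.18°C; T = -2.18°C
Environment:
  700–1800 m, environment: Δz = 1.1 km ⇒ ΔT = -13.31°C; T = -7.41°C
T_parcel − T_env = -2.18 − (-7.41) = +5.23°C

+5.23°C (parcel warmer than environment)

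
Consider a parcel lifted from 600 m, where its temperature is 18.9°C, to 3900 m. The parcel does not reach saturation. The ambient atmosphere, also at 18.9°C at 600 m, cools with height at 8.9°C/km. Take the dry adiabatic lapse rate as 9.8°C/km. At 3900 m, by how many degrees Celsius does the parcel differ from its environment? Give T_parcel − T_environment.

-2.97°C (parcel cooler than environment)

Parcel:
  From 600 m to 3900 m (dry): cools by 9.8 × 3.3 = 32.34°C, giving -13.44°C.
Environment:
  From 600 m to 3900 m (environment): cools by 8.9 × 3.3 = 29.37°C, giving -10.47°C.
T_parcel − T_env = -13.44 − (-10.47) = -2.97°C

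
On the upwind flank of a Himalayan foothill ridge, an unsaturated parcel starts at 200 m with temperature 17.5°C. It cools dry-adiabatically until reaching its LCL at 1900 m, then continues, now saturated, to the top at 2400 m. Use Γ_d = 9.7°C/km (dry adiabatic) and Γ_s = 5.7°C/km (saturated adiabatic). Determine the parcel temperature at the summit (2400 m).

-1.84°C

From 200 m to 1900 m (dry): cools by 9.7 × 1.7 = 16.49°C, giving 1.01°C.
From 1900 m to 2400 m (saturated): cools by 5.7 × 0.5 = 2.85°C, giving -1.84°C.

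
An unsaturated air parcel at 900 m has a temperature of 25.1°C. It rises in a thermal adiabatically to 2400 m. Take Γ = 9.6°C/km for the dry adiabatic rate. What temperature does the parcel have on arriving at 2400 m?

900–2400 m, dry adiabatic: Δz = 1.5 km ⇒ ΔT = -14.4°C; T = 10.7°C

10.7°C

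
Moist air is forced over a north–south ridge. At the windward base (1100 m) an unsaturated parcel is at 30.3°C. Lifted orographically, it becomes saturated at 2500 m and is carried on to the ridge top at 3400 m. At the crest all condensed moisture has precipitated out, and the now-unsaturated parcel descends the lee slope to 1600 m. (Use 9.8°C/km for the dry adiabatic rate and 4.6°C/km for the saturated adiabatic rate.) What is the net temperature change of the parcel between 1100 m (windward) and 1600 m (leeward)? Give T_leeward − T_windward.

1100 → 2500 m (dry, 9.8°C/km): ΔT = -9.8 × 1.4 = -13.72°C → T = 16.58°C
2500 → 3400 m (saturated, 4.6°C/km): ΔT = -4.6 × 0.9 = -4.14°C → T = 12.44°C
3400 → 1600 m (dry descent, 9.8°C/km): ΔT = +9.8 × 1.8 = +17.64°C → T = 30.08°C
Net change vs windward start: 30.08 − 30.3 = -0.22°C

-0.22°C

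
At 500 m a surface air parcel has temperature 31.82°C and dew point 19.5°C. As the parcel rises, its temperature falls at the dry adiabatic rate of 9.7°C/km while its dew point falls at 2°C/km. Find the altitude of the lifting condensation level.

T and T_d converge at 9.7 − 2 = 7.7°C per km
Height above start = (31.82 − 19.5) / 7.7 = 1.6 km
LCL altitude = 500 m + 1600 m = 2100 m

2100 m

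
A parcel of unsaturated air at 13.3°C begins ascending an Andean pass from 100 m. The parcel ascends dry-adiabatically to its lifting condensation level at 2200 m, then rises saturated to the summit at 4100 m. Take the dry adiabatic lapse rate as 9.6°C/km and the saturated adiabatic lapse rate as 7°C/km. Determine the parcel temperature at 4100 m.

-20.16°C

100 → 2200 m (dry, 9.6°C/km): ΔT = -9.6 × 2.1 = -20.16°C → T = -6.86°C
2200 → 4100 m (saturated, 7°C/km): ΔT = -7 × 1.9 = -13.3°C → T = -20.16°C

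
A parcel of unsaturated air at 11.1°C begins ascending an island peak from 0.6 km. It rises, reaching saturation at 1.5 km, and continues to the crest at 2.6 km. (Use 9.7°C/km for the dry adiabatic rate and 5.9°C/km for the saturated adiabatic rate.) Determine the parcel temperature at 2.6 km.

600 → 1500 m (dry, 9.7°C/km): ΔT = -9.7 × 0.9 = -8.73°C → T = 2.37°C
1500 → 2600 m (saturated, 5.9°C/km): ΔT = -5.9 × 1.1 = -6.49°C → T = -4.12°C

-4.12°C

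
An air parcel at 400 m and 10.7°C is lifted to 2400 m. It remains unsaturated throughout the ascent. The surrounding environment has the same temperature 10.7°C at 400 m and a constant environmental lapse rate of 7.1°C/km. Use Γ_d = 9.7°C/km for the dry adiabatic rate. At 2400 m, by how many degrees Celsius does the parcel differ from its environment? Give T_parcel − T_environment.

-5.2°C (parcel cooler than environment)

Parcel:
  From 400 m to 2400 m (dry): cools by 9.7 × 2 = 19.4°C, giving -8.7°C.
Environment:
  From 400 m to 2400 m (environment): cools by 7.1 × 2 = 14.2°C, giving -3.5°C.
T_parcel − T_env = -8.7 − (-3.5) = -5.2°C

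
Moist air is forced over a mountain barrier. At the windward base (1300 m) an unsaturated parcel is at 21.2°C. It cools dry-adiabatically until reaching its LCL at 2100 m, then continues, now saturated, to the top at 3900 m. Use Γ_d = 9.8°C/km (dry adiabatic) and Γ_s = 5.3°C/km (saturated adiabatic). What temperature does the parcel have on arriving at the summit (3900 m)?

Dry to 2100 m: -9.8 × 0.8 km = -7.84°C, so T = 13.36°C.
Saturated to 3900 m: -5.3 × 1.8 km = -9.54°C, so T = 3.82°C.

3.82°C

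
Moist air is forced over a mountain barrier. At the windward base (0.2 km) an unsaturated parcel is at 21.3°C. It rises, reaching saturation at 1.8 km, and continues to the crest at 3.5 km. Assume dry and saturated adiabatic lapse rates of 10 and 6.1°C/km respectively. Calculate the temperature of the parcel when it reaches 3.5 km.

-5.07°C

From 200 m to 1800 m (dry): cools by 10 × 1.6 = 16°C, giving 5.3°C.
From 1800 m to 3500 m (saturated): cools by 6.1 × 1.7 = 10.37°C, giving -5.07°C.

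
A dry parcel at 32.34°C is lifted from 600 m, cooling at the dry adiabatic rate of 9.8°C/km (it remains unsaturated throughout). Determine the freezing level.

Height above start = (32.34 − 0) / 9.8 = 3.3 km
Altitude = 600 m + 3300 m = 3900 m

3900 m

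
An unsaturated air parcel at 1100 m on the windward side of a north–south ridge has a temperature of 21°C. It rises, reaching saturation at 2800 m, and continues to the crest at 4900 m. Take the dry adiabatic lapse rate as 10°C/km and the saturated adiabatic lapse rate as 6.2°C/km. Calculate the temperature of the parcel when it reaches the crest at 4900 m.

-9.02°C

1100–2800 m, dry: Δz = 1.7 km ⇒ ΔT = -17°C; T = 4°C
2800–4900 m, saturated: Δz = 2.1 km ⇒ ΔT = -13.02°C; T = -9.02°C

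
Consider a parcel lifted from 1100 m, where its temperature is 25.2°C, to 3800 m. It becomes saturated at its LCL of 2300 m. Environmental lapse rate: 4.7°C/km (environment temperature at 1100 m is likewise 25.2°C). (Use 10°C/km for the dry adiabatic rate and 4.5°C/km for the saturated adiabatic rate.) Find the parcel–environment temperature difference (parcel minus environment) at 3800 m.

-6.06°C (parcel cooler than environment)

Parcel:
  1100–2300 m, dry: Δz = 1.2 km ⇒ ΔT = -12°C; T = 13.2°C
  2300–3800 m, saturated: Δz = 1.5 km ⇒ ΔT = -6.75°C; T = 6.45°C
Environment:
  1100–3800 m, environment: Δz = 2.7 km ⇒ ΔT = -12.69°C; T = 12.51°C
T_parcel − T_env = 6.45 − 12.51 = -6.06°C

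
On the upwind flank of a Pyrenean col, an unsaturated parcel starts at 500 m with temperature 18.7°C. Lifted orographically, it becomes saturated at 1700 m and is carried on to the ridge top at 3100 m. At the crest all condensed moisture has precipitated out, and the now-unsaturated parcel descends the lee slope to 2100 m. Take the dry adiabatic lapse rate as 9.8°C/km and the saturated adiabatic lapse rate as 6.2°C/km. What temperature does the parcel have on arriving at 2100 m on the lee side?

8.06°C

From 500 m to 1700 m (dry): cools by 9.8 × 1.2 = 11.76°C, giving 6.94°C.
From 1700 m to 3100 m (saturated): cools by 6.2 × 1.4 = 8.68°C, giving -1.74°C.
From 3100 m to 2100 m (dry descent): warms by 9.8 × 1 = 9.8°C, giving 8.06°C.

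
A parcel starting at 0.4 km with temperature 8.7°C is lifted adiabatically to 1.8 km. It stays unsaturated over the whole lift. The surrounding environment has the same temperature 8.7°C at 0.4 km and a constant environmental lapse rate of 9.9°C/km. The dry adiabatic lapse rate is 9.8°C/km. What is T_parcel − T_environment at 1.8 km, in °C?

Parcel:
  400–1800 m, dry: Δz = 1.4 km ⇒ ΔT = -13.72°C; T = -5.02°C
Environment:
  400–1800 m, environment: Δz = 1.4 km ⇒ ΔT = -13.86°C; T = -5.16°C
T_parcel − T_env = -5.02 − (-5.16) = +0.14°C

+0.14°C (parcel warmer than environment)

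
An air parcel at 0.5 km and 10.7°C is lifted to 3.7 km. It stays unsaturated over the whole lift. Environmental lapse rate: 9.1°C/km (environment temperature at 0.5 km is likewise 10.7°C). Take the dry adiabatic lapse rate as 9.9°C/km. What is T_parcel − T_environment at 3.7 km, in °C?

-2.56°C (parcel cooler than environment)

Parcel:
  500–3700 m, dry: Δz = 3.2 km ⇒ ΔT = -31.68°C; T = -20.98°C
Environment:
  500–3700 m, environment: Δz = 3.2 km ⇒ ΔT = -29.12°C; T = -18.42°C
T_parcel − T_env = -20.98 − (-18.42) = -2.56°C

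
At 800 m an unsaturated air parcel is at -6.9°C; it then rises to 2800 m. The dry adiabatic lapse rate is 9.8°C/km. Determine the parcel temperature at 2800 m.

800–2800 m, dry adiabatic: Δz = 2 km ⇒ ΔT = -19.6°C; T = -26.5°C

-26.5°C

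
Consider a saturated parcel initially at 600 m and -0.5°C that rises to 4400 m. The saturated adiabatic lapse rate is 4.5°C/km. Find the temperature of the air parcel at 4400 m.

Saturated adiabatic to 4400 m: -4.5 × 3.8 km = -17.1°C, so T = -17.6°C.

-17.6°C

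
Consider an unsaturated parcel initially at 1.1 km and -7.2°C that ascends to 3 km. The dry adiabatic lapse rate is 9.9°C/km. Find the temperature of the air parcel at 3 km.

-26.01°C

From 1100 m to 3000 m (dry adiabatic): cools by 9.9 × 1.9 = 18.81°C, giving -26.01°C.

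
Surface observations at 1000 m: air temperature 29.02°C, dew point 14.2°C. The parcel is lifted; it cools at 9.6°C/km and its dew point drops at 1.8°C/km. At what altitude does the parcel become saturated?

T and T_d converge at 9.6 − 1.8 = 7.8°C per km
Height above start = (29.02 − 14.2) / 7.8 = 1.9 km
LCL altitude = 1000 m + 1900 m = 2900 m

2900 m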